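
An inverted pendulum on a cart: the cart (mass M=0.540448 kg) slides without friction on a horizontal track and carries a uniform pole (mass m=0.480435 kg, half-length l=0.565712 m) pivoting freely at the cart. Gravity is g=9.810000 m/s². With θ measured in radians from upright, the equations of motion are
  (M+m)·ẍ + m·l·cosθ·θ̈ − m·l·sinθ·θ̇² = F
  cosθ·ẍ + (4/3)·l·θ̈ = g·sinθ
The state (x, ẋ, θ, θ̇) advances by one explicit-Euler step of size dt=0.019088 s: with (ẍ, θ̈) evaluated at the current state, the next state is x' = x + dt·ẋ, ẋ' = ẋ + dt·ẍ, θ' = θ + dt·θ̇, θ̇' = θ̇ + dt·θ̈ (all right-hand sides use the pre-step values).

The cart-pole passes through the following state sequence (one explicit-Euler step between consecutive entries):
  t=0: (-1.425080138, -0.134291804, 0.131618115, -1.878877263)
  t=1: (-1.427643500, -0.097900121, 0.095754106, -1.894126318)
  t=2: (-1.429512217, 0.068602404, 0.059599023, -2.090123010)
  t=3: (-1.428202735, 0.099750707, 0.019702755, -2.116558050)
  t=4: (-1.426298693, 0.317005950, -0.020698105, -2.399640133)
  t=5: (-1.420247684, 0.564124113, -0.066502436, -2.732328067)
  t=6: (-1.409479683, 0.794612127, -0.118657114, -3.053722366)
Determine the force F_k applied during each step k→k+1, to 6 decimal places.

F_0 = 1.605169 N
F_1 = 6.033874 N
F_2 = 1.219450 N
F_3 = 7.565537 N
F_4 = 8.512984 N
F_5 = 7.895909 N

step 0→1:
  ẍ = (ẋ'−ẋ)/dt = (-0.097900121−-0.134291804)/0.019088 = 1.906522
  θ̈ = (θ̇'−θ̇)/dt = (-1.894126318−-1.878877263)/0.019088 = -0.798882
  sinθ=0.131238, cosθ=0.991351
  F = (M+m)·ẍ + m·l·cosθ·θ̈ − m·l·sinθ·θ̇² = 1.946335 + -0.215248 − 0.125918 = 1.605169
step 1→2:
  ẍ = (ẋ'−ẋ)/dt = (0.068602404−-0.097900121)/0.019088 = 8.722890
  θ̈ = (θ̇'−θ̇)/dt = (-2.090123010−-1.894126318)/0.019088 = -10.268058
  sinθ=0.095608, cosθ=0.995419
  F = (M+m)·ẍ + m·l·cosθ·θ̈ − m·l·sinθ·θ̇² = 8.905050 + -2.777949 − 0.093227 = 6.033874
step 2→3:
  ẍ = (ẋ'−ẋ)/dt = (0.099750707−0.068602404)/0.019088 = 1.631826
  θ̈ = (θ̇'−θ̇)/dt = (-2.116558050−-2.090123010)/0.019088 = -1.384904
  sinθ=0.059564, cosθ=0.998225
  F = (M+m)·ẍ + m·l·cosθ·θ̈ − m·l·sinθ·θ̇² = 1.665904 + -0.375732 − 0.070722 = 1.219450
step 3→4:
  ẍ = (ẋ'−ẋ)/dt = (0.317005950−0.099750707)/0.019088 = 11.381771
  θ̈ = (θ̇'−θ̇)/dt = (-2.399640133−-2.116558050)/0.019088 = -14.830369
  sinθ=0.019701, cosθ=0.999806
  F = (M+m)·ẍ + m·l·cosθ·θ̈ − m·l·sinθ·θ̇² = 11.619456 + -4.029932 − 0.023988 = 7.565537
step 4→5:
  ẍ = (ẋ'−ẋ)/dt = (0.564124113−0.317005950)/0.019088 = 12.946257
  θ̈ = (θ̇'−θ̇)/dt = (-2.732328067−-2.399640133)/0.019088 = -17.429167
  sinθ=-0.020697, cosθ=0.999786
  F = (M+m)·ẍ + m·l·cosθ·θ̈ − m·l·sinθ·θ̇² = 13.216614 + -4.736021 − -0.032391 = 8.512984
step 5→6:
  ẍ = (ẋ'−ẋ)/dt = (0.794612127−0.564124113)/0.019088 = 12.075022
  θ̈ = (θ̇'−θ̇)/dt = (-3.053722366−-2.732328067)/0.019088 = -16.837505
  sinθ=-0.066453, cosθ=0.997790
  F = (M+m)·ẍ + m·l·cosθ·θ̈ − m·l·sinθ·θ̇² = 12.327184 + -4.566114 − -0.134838 = 7.895909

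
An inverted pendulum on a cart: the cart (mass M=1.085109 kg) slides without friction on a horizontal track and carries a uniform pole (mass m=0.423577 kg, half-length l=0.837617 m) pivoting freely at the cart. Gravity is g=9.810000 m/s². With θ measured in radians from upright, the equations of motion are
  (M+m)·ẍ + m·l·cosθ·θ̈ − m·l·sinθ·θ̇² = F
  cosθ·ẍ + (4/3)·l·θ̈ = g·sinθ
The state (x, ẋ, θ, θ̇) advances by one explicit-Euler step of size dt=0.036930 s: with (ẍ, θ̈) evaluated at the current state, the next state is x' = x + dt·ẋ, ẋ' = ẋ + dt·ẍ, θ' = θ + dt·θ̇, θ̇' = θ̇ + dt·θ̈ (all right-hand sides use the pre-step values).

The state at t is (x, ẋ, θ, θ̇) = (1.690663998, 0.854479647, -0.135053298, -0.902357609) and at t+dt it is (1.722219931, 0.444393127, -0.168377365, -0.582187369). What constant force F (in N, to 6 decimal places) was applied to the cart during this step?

F = -13.666255 N

ẍ = (ẋ'−ẋ)/dt = (0.444393127−0.854479647)/0.036930 = -11.104428
θ̈ = (θ̇'−θ̇)/dt = (-0.582187369−-0.902357609)/0.036930 = 8.669652
sinθ=-0.134643, cosθ=0.990894
F = (M+m)·ẍ + m·l·cosθ·θ̈ − m·l·sinθ·θ̇² = -16.753095 + 3.047943 − -0.038897 = -13.666255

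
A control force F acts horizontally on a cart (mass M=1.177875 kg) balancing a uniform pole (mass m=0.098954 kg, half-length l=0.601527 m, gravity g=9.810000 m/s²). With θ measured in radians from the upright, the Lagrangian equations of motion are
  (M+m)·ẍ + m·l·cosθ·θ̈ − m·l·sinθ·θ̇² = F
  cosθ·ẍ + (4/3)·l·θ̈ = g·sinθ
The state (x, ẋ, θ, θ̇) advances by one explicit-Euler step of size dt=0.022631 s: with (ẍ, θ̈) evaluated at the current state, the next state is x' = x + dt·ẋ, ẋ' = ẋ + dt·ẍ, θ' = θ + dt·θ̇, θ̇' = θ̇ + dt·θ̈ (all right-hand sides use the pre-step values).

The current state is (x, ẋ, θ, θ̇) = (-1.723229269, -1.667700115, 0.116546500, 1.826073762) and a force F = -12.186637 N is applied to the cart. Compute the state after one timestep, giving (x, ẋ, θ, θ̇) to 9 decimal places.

sinθ=0.116282836, cosθ=0.993216141
temp = (F + m·l·θ̇²·sinθ)/(M+m) = (-12.186637 + 0.023080262)/1.276829 = -9.526378817
θ̈ = (g·sinθ − cosθ·temp)/(l·(4/3 − m·cos²θ/(M+m))) = 14.023561962
ẍ = temp − m·l·θ̈·cosθ/(M+m) = -10.175697424
Euler: x'=-1.723229269+0.022631·-1.667700115=-1.760970990, ẋ'=-1.667700115+0.022631·-10.175697424=-1.897986323
       θ'=0.116546500+0.022631·1.826073762=0.157872375, θ̇'=1.826073762+0.022631·14.023561962=2.143440993

(-1.760970990, -1.897986323, 0.157872375, 2.143440993)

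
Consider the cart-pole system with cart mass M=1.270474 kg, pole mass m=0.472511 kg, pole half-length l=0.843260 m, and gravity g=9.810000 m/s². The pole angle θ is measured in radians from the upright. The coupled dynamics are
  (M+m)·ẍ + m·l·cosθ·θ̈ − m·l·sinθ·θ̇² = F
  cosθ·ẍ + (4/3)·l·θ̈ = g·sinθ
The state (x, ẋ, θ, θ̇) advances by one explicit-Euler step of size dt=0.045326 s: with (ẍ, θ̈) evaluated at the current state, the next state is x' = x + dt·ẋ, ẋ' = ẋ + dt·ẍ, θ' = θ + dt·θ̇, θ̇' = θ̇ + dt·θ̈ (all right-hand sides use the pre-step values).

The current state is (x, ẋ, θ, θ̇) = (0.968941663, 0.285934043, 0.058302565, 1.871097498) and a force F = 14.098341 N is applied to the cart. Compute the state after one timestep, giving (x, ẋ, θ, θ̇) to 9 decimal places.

(0.981901909, 0.741781760, 0.143111930, 1.489396947)

sinθ=0.058269540, cosθ=0.998300887
temp = (F + m·l·θ̇²·sinθ)/(M+m) = (14.098341 + 0.081284521)/1.742985 = 8.135253901
θ̈ = (g·sinθ − cosθ·temp)/(l·(4/3 − m·cos²θ/(M+m))) = -8.421227345
ẍ = temp − m·l·θ̈·cosθ/(M+m) = 10.057091221
Euler: x'=0.968941663+0.045326·0.285934043=0.981901909, ẋ'=0.285934043+0.045326·10.057091221=0.741781760
       θ'=0.058302565+0.045326·1.871097498=0.143111930, θ̇'=1.871097498+0.045326·-8.421227345=1.489396947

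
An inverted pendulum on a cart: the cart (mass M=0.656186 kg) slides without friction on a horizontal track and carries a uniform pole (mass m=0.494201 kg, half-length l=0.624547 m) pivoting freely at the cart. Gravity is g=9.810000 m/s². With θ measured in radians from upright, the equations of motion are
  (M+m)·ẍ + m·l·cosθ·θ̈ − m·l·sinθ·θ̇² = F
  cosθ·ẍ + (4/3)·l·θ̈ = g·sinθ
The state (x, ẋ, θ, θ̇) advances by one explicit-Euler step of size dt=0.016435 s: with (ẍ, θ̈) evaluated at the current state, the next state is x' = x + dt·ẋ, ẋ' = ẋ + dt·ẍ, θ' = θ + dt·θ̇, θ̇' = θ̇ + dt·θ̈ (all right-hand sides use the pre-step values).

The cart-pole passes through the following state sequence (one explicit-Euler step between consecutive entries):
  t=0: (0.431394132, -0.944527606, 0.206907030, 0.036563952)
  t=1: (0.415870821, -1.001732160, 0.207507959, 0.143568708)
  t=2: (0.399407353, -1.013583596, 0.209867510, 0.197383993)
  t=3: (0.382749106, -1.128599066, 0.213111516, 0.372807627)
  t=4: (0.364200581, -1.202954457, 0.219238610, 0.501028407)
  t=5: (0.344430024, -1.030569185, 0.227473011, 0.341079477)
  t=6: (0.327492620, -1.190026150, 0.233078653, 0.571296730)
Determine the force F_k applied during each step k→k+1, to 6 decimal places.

F_0 = -2.037481 N
F_1 = 0.158112 N
F_2 = -4.830951 N
F_3 = -2.860135 N
F_4 = 9.117495 N
F_5 = -6.957336 N

step 0→1:
  ẍ = (ẋ'−ẋ)/dt = (-1.001732160−-0.944527606)/0.016435 = -3.480654
  θ̈ = (θ̇'−θ̇)/dt = (0.143568708−0.036563952)/0.016435 = 6.510785
  sinθ=0.205434, cosθ=0.978671
  F = (M+m)·ẍ + m·l·cosθ·θ̈ − m·l·sinθ·θ̇² = -4.004099 + 1.966703 − 0.000085 = -2.037481
step 1→2:
  ẍ = (ẋ'−ẋ)/dt = (-1.013583596−-1.001732160)/0.016435 = -0.721110
  θ̈ = (θ̇'−θ̇)/dt = (0.197383993−0.143568708)/0.016435 = 3.274432
  sinθ=0.206022, cosθ=0.978547
  F = (M+m)·ẍ + m·l·cosθ·θ̈ − m·l·sinθ·θ̇² = -0.829555 + 0.988978 − 0.001311 = 0.158112
step 2→3:
  ẍ = (ẋ'−ẋ)/dt = (-1.128599066−-1.013583596)/0.016435 = -6.998203
  θ̈ = (θ̇'−θ̇)/dt = (0.372807627−0.197383993)/0.016435 = 10.673784
  sinθ=0.208330, cosθ=0.978059
  F = (M+m)·ẍ + m·l·cosθ·θ̈ − m·l·sinθ·θ̇² = -8.050642 + 3.222196 − 0.002505 = -4.830951
step 3→4:
  ẍ = (ẋ'−ẋ)/dt = (-1.202954457−-1.128599066)/0.016435 = -4.524210
  θ̈ = (θ̇'−θ̇)/dt = (0.501028407−0.372807627)/0.016435 = 7.801690
  sinθ=0.211502, cosθ=0.977378
  F = (M+m)·ẍ + m·l·cosθ·θ̈ − m·l·sinθ·θ̇² = -5.204592 + 2.353530 − 0.009073 = -2.860135
step 4→5:
  ẍ = (ẋ'−ẋ)/dt = (-1.030569185−-1.202954457)/0.016435 = 10.488912
  θ̈ = (θ̇'−θ̇)/dt = (0.341079477−0.501028407)/0.016435 = -9.732214
  sinθ=0.217487, cosθ=0.976063
  F = (M+m)·ẍ + m·l·cosθ·θ̈ − m·l·sinθ·θ̇² = 12.066308 + -2.931962 − 0.016851 = 9.117495
step 5→6:
  ẍ = (ẋ'−ẋ)/dt = (-1.190026150−-1.030569185)/0.016435 = -9.702280
  θ̈ = (θ̇'−θ̇)/dt = (0.571296730−0.341079477)/0.016435 = 14.007743
  sinθ=0.225516, cosθ=0.974239
  F = (M+m)·ẍ + m·l·cosθ·θ̈ − m·l·sinθ·θ̇² = -11.161376 + 4.212138 − 0.008098 = -6.957336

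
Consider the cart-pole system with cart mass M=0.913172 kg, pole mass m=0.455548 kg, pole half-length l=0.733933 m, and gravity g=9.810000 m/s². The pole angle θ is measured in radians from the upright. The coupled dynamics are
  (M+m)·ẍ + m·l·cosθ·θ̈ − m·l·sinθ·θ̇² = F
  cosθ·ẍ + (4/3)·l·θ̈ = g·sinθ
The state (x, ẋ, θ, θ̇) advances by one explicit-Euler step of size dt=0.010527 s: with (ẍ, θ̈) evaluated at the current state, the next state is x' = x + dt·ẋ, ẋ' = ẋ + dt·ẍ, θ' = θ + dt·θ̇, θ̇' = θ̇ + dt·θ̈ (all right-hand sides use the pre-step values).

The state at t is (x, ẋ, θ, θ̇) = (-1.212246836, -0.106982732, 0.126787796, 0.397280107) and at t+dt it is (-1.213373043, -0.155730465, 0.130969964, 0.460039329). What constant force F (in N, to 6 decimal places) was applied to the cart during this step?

ẍ = (ẋ'−ẋ)/dt = (-0.155730465−-0.106982732)/0.010527 = -4.630734
θ̈ = (θ̇'−θ̇)/dt = (0.460039329−0.397280107)/0.010527 = 5.961739
sinθ=0.126448, cosθ=0.991973
F = (M+m)·ẍ + m·l·cosθ·θ̈ − m·l·sinθ·θ̇² = -6.338178 + 1.977258 − 0.006673 = -4.367592

F = -4.367592 N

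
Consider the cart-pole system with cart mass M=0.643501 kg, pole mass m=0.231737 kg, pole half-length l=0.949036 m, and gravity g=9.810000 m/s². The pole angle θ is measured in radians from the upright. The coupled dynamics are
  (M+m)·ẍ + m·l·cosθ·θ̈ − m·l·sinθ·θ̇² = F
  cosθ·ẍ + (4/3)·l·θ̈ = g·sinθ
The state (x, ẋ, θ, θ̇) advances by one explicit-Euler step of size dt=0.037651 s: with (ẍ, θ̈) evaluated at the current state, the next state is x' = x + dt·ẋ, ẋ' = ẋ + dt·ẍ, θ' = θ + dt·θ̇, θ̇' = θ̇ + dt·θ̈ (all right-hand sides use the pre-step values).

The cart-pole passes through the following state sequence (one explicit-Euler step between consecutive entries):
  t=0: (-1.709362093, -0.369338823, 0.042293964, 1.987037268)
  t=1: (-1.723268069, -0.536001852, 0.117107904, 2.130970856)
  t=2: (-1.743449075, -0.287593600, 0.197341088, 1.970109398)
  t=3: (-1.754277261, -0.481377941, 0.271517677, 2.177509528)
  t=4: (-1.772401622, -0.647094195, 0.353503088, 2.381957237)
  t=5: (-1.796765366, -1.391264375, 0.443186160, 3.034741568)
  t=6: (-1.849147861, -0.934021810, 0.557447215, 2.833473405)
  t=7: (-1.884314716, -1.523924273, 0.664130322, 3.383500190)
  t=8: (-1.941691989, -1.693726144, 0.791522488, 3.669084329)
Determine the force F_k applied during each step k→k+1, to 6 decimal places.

F_0 = -3.070984 N
F_1 = 4.724642 N
F_2 = -3.484135 N
F_3 = -2.981455 N
F_4 = -14.153746 N
F_5 = 8.698475 N
F_6 = -11.920590 N
F_7 = -4.185505 N

step 0→1:
  ẍ = (ẋ'−ẋ)/dt = (-0.536001852−-0.369338823)/0.037651 = -4.426523
  θ̈ = (θ̇'−θ̇)/dt = (2.130970856−1.987037268)/0.037651 = 3.822836
  sinθ=0.042281, cosθ=0.999106
  F = (M+m)·ẍ + m·l·cosθ·θ̈ − m·l·sinθ·θ̇² = -3.874261 + 0.839992 − 0.036715 = -3.070984
step 1→2:
  ẍ = (ẋ'−ẋ)/dt = (-0.287593600−-0.536001852)/0.037651 = 6.597653
  θ̈ = (θ̇'−θ̇)/dt = (1.970109398−2.130970856)/0.037651 = -4.272435
  sinθ=0.116840, cosθ=0.993151
  F = (M+m)·ẍ + m·l·cosθ·θ̈ − m·l·sinθ·θ̇² = 5.774517 + -0.933187 − 0.116688 = 4.724642
step 2→3:
  ẍ = (ẋ'−ẋ)/dt = (-0.481377941−-0.287593600)/0.037651 = -5.146858
  θ̈ = (θ̇'−θ̇)/dt = (2.177509528−1.970109398)/0.037651 = 5.508489
  sinθ=0.196063, cosθ=0.980591
  F = (M+m)·ẍ + m·l·cosθ·θ̈ − m·l·sinθ·θ̇² = -4.504725 + 1.187951 − 0.167361 = -3.484135
step 3→4:
  ẍ = (ẋ'−ẋ)/dt = (-0.647094195−-0.481377941)/0.037651 = -4.401377
  θ̈ = (θ̇'−θ̇)/dt = (2.381957237−2.177509528)/0.037651 = 5.430074
  sinθ=0.268194, cosθ=0.963365
  F = (M+m)·ẍ + m·l·cosθ·θ̈ − m·l·sinθ·θ̇² = -3.852253 + 1.150468 − 0.279671 = -2.981455
step 4→5:
  ẍ = (ẋ'−ẋ)/dt = (-1.391264375−-0.647094195)/0.037651 = -19.764951
  θ̈ = (θ̇'−θ̇)/dt = (3.034741568−2.381957237)/0.037651 = 17.337769
  sinθ=0.346186, cosθ=0.938166
  F = (M+m)·ẍ + m·l·cosθ·θ̈ − m·l·sinθ·θ̇² = -17.299036 + 3.577263 − 0.431972 = -14.153746
step 5→6:
  ẍ = (ẋ'−ẋ)/dt = (-0.934021810−-1.391264375)/0.037651 = 12.144234
  θ̈ = (θ̇'−θ̇)/dt = (2.833473405−3.034741568)/0.037651 = -5.345626
  sinθ=0.428820, cosθ=0.903390
  F = (M+m)·ẍ + m·l·cosθ·θ̈ − m·l·sinθ·θ̇² = 10.629095 + -1.062067 − 0.868553 = 8.698475
step 6→7:
  ẍ = (ẋ'−ẋ)/dt = (-1.523924273−-0.934021810)/0.037651 = -15.667644
  θ̈ = (θ̇'−θ̇)/dt = (3.383500190−2.833473405)/0.037651 = 14.608557
  sinθ=0.529022, cosθ=0.848608
  F = (M+m)·ẍ + m·l·cosθ·θ̈ − m·l·sinθ·θ̇² = -13.712917 + 2.726420 − 0.934092 = -11.920590
step 7→8:
  ẍ = (ẋ'−ẋ)/dt = (-1.693726144−-1.523924273)/0.037651 = -4.509890
  θ̈ = (θ̇'−θ̇)/dt = (3.669084329−3.383500190)/0.037651 = 7.585035
  sinθ=0.616375, cosθ=0.787453
  F = (M+m)·ẍ + m·l·cosθ·θ̈ − m·l·sinθ·θ̇² = -3.947227 + 1.313592 − 1.551869 = -4.185505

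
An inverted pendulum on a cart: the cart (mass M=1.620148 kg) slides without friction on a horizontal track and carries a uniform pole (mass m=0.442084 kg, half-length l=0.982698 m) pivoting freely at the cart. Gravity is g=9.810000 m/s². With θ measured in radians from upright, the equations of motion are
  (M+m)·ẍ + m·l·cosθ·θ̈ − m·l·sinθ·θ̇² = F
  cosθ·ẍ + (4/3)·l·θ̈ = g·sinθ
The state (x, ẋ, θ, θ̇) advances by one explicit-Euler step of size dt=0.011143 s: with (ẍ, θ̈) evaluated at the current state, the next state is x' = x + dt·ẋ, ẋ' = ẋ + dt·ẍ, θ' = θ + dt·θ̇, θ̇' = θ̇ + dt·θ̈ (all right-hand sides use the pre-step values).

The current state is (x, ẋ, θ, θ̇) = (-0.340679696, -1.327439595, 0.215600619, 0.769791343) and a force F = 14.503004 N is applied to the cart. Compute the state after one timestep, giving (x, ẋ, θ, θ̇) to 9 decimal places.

sinθ=0.213934180, cosθ=0.976848077
temp = (F + m·l·θ̇²·sinθ)/(M+m) = (14.503004 + 0.055074567)/2.062232 = 7.059379627
θ̈ = (g·sinθ − cosθ·temp)/(l·(4/3 − m·cos²θ/(M+m))) = -4.324793620
ẍ = temp − m·l·θ̈·cosθ/(M+m) = 7.949358632
Euler: x'=-0.340679696+0.011143·-1.327439595=-0.355471355, ẋ'=-1.327439595+0.011143·7.949358632=-1.238859892
       θ'=0.215600619+0.011143·0.769791343=0.224178404, θ̇'=0.769791343+0.011143·-4.324793620=0.721600168

(-0.355471355, -1.238859892, 0.224178404, 0.721600168)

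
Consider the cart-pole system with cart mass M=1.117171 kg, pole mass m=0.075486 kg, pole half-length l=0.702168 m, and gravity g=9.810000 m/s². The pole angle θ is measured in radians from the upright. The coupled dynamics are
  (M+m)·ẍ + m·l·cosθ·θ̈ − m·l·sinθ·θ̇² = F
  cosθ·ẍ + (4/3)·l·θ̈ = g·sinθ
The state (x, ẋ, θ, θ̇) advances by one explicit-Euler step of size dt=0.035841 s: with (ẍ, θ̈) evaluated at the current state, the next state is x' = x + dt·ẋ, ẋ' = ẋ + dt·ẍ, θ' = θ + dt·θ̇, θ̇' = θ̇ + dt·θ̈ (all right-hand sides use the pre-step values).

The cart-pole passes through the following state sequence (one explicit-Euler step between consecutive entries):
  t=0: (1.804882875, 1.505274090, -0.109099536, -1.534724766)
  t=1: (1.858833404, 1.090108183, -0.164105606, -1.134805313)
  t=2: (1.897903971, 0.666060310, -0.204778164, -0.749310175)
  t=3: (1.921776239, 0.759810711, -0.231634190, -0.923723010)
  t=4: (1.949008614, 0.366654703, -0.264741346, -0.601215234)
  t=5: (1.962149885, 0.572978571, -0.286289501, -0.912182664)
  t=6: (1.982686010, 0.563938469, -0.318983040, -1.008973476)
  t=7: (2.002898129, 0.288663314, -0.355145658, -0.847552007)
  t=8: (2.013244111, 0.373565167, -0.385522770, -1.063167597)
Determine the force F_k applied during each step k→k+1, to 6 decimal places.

step 0→1:
  ẍ = (ẋ'−ẋ)/dt = (1.090108183−1.505274090)/0.035841 = -11.583547
  θ̈ = (θ̇'−θ̇)/dt = (-1.134805313−-1.534724766)/0.035841 = 11.158156
  sinθ=-0.108883, cosθ=0.994055
  F = (M+m)·ẍ + m·l·cosθ·θ̈ − m·l·sinθ·θ̇² = -13.815198 + 0.587909 − -0.013593 = -13.213696
step 1→2:
  ẍ = (ẋ'−ẋ)/dt = (0.666060310−1.090108183)/0.035841 = -11.831363
  θ̈ = (θ̇'−θ̇)/dt = (-0.749310175−-1.134805313)/0.035841 = 10.755703
  sinθ=-0.163370, cosθ=0.986565
  F = (M+m)·ẍ + m·l·cosθ·θ̈ − m·l·sinθ·θ̇² = -14.110758 + 0.562434 − -0.011151 = -13.537172
step 2→3:
  ẍ = (ẋ'−ẋ)/dt = (0.759810711−0.666060310)/0.035841 = 2.615731
  θ̈ = (θ̇'−θ̇)/dt = (-0.923723010−-0.749310175)/0.035841 = -4.866294
  sinθ=-0.203350, cosθ=0.979106
  F = (M+m)·ẍ + m·l·cosθ·θ̈ − m·l·sinθ·θ̇² = 3.119669 + -0.252543 − -0.006052 = 2.873178
step 3→4:
  ẍ = (ẋ'−ẋ)/dt = (0.366654703−0.759810711)/0.035841 = -10.969449
  θ̈ = (θ̇'−θ̇)/dt = (-0.601215234−-0.923723010)/0.035841 = 8.998292
  sinθ=-0.229568, cosθ=0.973293
  F = (M+m)·ẍ + m·l·cosθ·θ̈ − m·l·sinθ·θ̇² = -13.082790 + 0.464206 − -0.010383 = -12.608201
step 4→5:
  ẍ = (ẋ'−ẋ)/dt = (0.572978571−0.366654703)/0.035841 = 5.756644
  θ̈ = (θ̇'−θ̇)/dt = (-0.912182664−-0.601215234)/0.035841 = -8.676305
  sinθ=-0.261660, cosθ=0.965160
  F = (M+m)·ẍ + m·l·cosθ·θ̈ − m·l·sinθ·θ̇² = 6.865701 + -0.443856 − -0.005013 = 6.426859
step 5→6:
  ẍ = (ẋ'−ẋ)/dt = (0.563938469−0.572978571)/0.035841 = -0.252228
  θ̈ = (θ̇'−θ̇)/dt = (-1.008973476−-0.912182664)/0.035841 = -2.700561
  sinθ=-0.282395, cosθ=0.959298
  F = (M+m)·ẍ + m·l·cosθ·θ̈ − m·l·sinθ·θ̇² = -0.300821 + -0.137314 − -0.012455 = -0.425681
step 6→7:
  ẍ = (ẋ'−ẋ)/dt = (0.288663314−0.563938469)/0.035841 = -7.680454
  θ̈ = (θ̇'−θ̇)/dt = (-0.847552007−-1.008973476)/0.035841 = 4.503822
  sinθ=-0.313601, cosθ=0.949555
  F = (M+m)·ẍ + m·l·cosθ·θ̈ − m·l·sinθ·θ̇² = -9.160147 + 0.226678 − -0.016922 = -8.916548
step 7→8:
  ẍ = (ẋ'−ẋ)/dt = (0.373565167−0.288663314)/0.035841 = 2.368847
  θ̈ = (θ̇'−θ̇)/dt = (-1.063167597−-0.847552007)/0.035841 = -6.015892
  sinθ=-0.347727, cosθ=0.937596
  F = (M+m)·ẍ + m·l·cosθ·θ̈ − m·l·sinθ·θ̇² = 2.825222 + -0.298967 − -0.013240 = 2.539495

F_0 = -13.213696 N
F_1 = -13.537172 N
F_2 = 2.873178 N
F_3 = -12.608201 N
F_4 = 6.426859 N
F_5 = -0.425681 N
F_6 = -8.916548 N
F_7 = 2.539495 N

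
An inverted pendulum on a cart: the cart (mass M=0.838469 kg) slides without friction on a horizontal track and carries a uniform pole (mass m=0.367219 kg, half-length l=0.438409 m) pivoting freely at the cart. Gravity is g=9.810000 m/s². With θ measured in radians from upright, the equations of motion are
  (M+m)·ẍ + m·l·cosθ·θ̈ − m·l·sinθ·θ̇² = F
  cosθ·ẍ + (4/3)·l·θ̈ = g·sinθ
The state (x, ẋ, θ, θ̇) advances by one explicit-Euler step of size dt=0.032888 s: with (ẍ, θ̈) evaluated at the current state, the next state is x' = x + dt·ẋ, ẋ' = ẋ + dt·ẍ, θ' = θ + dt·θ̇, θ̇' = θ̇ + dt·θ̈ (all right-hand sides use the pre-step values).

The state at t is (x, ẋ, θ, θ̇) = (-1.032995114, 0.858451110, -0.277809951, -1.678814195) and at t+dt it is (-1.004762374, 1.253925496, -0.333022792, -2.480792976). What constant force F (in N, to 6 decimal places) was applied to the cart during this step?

F = 10.847403 N

ẍ = (ẋ'−ẋ)/dt = (1.253925496−0.858451110)/0.032888 = 12.024884
θ̈ = (θ̇'−θ̇)/dt = (-2.480792976−-1.678814195)/0.032888 = -24.385149
sinθ=-0.274250, cosθ=0.961658
F = (M+m)·ẍ + m·l·cosθ·θ̈ − m·l·sinθ·θ̇² = 14.498258 + -3.775294 − -0.124439 = 10.847403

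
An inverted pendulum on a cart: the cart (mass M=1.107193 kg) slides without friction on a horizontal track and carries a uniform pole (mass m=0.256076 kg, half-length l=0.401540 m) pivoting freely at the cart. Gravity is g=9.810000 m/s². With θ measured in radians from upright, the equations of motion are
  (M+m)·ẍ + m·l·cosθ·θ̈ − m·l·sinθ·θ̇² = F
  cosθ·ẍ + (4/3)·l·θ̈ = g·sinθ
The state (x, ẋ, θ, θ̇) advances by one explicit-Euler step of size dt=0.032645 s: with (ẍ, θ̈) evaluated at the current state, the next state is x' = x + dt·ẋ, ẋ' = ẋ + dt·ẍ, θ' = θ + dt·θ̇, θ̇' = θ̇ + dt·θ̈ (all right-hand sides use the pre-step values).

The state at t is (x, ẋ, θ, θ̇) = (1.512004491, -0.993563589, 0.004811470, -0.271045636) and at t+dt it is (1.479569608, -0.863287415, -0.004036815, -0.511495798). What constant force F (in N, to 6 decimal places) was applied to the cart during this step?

F = 4.682994 N

ẍ = (ẋ'−ẋ)/dt = (-0.863287415−-0.993563589)/0.032645 = 3.990693
θ̈ = (θ̇'−θ̇)/dt = (-0.511495798−-0.271045636)/0.032645 = -7.365605
sinθ=0.004811, cosθ=0.999988
F = (M+m)·ẍ + m·l·cosθ·θ̈ − m·l·sinθ·θ̇² = 5.440388 + -0.757358 − 0.000036 = 4.682994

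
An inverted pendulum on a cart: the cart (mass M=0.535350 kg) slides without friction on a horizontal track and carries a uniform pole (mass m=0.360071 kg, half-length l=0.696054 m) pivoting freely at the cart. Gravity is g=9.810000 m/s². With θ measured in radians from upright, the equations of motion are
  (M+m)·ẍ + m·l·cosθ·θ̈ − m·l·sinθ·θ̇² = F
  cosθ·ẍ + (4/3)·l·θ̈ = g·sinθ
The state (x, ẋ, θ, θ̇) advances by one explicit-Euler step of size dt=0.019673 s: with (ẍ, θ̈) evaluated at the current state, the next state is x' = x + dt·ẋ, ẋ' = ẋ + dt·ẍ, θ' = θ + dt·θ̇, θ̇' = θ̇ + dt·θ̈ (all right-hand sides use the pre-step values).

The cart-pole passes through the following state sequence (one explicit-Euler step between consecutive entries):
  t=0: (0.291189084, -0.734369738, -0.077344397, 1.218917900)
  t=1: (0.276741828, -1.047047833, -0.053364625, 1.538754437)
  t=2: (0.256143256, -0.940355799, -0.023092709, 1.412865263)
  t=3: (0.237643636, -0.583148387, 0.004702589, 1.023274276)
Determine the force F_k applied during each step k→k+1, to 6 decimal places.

F_0 = -10.140389 N
F_1 = 3.286253 N
F_2 = 11.307964 N

step 0→1:
  ẍ = (ẋ'−ẋ)/dt = (-1.047047833−-0.734369738)/0.019673 = -15.893768
  θ̈ = (θ̇'−θ̇)/dt = (1.538754437−1.218917900)/0.019673 = 16.257639
  sinθ=-0.077267, cosθ=0.997010
  F = (M+m)·ẍ + m·l·cosθ·θ̈ − m·l·sinθ·θ̇² = -14.231613 + 4.062452 − -0.028772 = -10.140389
step 1→2:
  ẍ = (ẋ'−ẋ)/dt = (-0.940355799−-1.047047833)/0.019673 = 5.423272
  θ̈ = (θ̇'−θ̇)/dt = (1.412865263−1.538754437)/0.019673 = -6.399084
  sinθ=-0.053339, cosθ=0.998576
  F = (M+m)·ẍ + m·l·cosθ·θ̈ − m·l·sinθ·θ̇² = 4.856112 + -1.601512 − -0.031653 = 3.286253
step 2→3:
  ẍ = (ẋ'−ẋ)/dt = (-0.583148387−-0.940355799)/0.019673 = 18.157242
  θ̈ = (θ̇'−θ̇)/dt = (1.023274276−1.412865263)/0.019673 = -19.803334
  sinθ=-0.023091, cosθ=0.999733
  F = (M+m)·ẍ + m·l·cosθ·θ̈ − m·l·sinθ·θ̇² = 16.258375 + -4.961964 − -0.011552 = 11.307964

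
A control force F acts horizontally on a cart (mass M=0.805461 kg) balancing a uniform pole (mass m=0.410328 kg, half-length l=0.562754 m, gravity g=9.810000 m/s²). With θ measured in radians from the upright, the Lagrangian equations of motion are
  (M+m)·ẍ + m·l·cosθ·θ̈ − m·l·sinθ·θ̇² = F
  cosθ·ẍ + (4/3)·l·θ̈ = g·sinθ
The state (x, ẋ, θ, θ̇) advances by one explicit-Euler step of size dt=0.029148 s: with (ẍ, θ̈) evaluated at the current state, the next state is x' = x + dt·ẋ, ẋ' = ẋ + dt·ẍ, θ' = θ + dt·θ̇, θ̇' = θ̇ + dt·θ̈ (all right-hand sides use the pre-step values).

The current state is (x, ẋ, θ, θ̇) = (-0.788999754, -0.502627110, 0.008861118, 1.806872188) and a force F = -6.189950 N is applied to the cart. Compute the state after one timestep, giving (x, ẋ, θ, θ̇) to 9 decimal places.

sinθ=0.008861002, cosθ=0.999960741
temp = (F + m·l·θ̇²·sinθ)/(M+m) = (-6.189950 + 0.006680169)/1.215789 = -5.085808336
θ̈ = (g·sinθ − cosθ·temp)/(l·(4/3 − m·cos²θ/(M+m))) = 9.229673911
ẍ = temp − m·l·θ̈·cosθ/(M+m) = -6.838723271
Euler: x'=-0.788999754+0.029148·-0.502627110=-0.803650329, ẋ'=-0.502627110+0.029148·-6.838723271=-0.701962216
       θ'=0.008861118+0.029148·1.806872188=0.061527829, θ̇'=1.806872188+0.029148·9.229673911=2.075898723

(-0.803650329, -0.701962216, 0.061527829, 2.075898723)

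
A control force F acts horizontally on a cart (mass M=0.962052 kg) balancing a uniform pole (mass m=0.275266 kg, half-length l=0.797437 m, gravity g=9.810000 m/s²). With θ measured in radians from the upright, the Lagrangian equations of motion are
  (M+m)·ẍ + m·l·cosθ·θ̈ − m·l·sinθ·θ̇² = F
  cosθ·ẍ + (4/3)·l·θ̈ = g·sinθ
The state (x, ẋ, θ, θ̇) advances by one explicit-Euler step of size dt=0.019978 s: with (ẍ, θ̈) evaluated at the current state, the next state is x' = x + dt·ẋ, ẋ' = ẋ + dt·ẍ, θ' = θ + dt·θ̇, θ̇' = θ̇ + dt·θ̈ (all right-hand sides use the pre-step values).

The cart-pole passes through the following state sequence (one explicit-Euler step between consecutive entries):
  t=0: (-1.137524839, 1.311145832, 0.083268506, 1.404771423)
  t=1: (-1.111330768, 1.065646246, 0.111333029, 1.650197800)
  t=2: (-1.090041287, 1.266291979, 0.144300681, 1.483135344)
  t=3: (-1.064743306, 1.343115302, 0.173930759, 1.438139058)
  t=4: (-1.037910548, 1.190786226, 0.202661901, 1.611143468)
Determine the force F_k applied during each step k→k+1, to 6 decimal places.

step 0→1:
  ẍ = (ẋ'−ẋ)/dt = (1.065646246−1.311145832)/0.019978 = -12.288497
  θ̈ = (θ̇'−θ̇)/dt = (1.650197800−1.404771423)/0.019978 = 12.284832
  sinθ=0.083172, cosθ=0.996535
  F = (M+m)·ẍ + m·l·cosθ·θ̈ − m·l·sinθ·θ̇² = -15.204778 + 2.687267 − 0.036028 = -12.553539
step 1→2:
  ẍ = (ẋ'−ẋ)/dt = (1.266291979−1.065646246)/0.019978 = 10.043334
  θ̈ = (θ̇'−θ̇)/dt = (1.483135344−1.650197800)/0.019978 = -8.362321
  sinθ=0.111103, cosθ=0.993809
  F = (M+m)·ẍ + m·l·cosθ·θ̈ − m·l·sinθ·θ̇² = 12.426798 + -1.824226 − 0.066412 = 10.536160
step 2→3:
  ẍ = (ẋ'−ẋ)/dt = (1.343115302−1.266291979)/0.019978 = 3.845396
  θ̈ = (θ̇'−θ̇)/dt = (1.438139058−1.483135344)/0.019978 = -2.252292
  sinθ=0.143800, cosθ=0.989607
  F = (M+m)·ẍ + m·l·cosθ·θ̈ − m·l·sinθ·θ̇² = 4.757978 + -0.489256 − 0.069434 = 4.199288
step 3→4:
  ẍ = (ẋ'−ẋ)/dt = (1.190786226−1.343115302)/0.019978 = -7.624841
  θ̈ = (θ̇'−θ̇)/dt = (1.611143468−1.438139058)/0.019978 = 8.659746
  sinθ=0.173055, cosθ=0.984912
  F = (M+m)·ẍ + m·l·cosθ·θ̈ − m·l·sinθ·θ̇² = -9.434353 + 1.872197 − 0.078566 = -7.640722

F_0 = -12.553539 N
F_1 = 10.536160 N
F_2 = 4.199288 N
F_3 = -7.640722 N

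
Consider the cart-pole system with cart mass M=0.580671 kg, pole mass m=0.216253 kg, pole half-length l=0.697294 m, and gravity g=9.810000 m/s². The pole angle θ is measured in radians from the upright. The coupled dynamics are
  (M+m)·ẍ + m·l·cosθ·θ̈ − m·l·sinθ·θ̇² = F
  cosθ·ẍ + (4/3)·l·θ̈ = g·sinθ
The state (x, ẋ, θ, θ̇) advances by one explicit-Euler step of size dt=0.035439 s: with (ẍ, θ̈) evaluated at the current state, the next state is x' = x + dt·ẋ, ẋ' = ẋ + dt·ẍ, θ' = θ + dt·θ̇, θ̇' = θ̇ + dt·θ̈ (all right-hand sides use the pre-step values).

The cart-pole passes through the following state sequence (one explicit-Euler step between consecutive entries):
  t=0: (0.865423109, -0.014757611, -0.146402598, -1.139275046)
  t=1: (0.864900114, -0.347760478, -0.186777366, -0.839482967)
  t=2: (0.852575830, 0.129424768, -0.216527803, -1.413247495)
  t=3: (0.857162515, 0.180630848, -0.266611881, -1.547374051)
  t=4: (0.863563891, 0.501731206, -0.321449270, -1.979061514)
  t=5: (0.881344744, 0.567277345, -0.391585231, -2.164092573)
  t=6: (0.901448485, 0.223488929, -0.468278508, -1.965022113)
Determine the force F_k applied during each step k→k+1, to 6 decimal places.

F_0 = -6.197791 N
F_1 = 8.351404 N
F_2 = 0.658807 N
F_3 = 5.543852 N
F_4 = 0.913571 N
F_5 = -6.678392 N

step 0→1:
  ẍ = (ẋ'−ẋ)/dt = (-0.347760478−-0.014757611)/0.035439 = -9.396509
  θ̈ = (θ̇'−θ̇)/dt = (-0.839482967−-1.139275046)/0.035439 = 8.459383
  sinθ=-0.145880, cosθ=0.989302
  F = (M+m)·ẍ + m·l·cosθ·θ̈ − m·l·sinθ·θ̇² = -7.488303 + 1.261961 − -0.028552 = -6.197791
step 1→2:
  ẍ = (ẋ'−ẋ)/dt = (0.129424768−-0.347760478)/0.035439 = 13.464975
  θ̈ = (θ̇'−θ̇)/dt = (-1.413247495−-0.839482967)/0.035439 = -16.190201
  sinθ=-0.185693, cosθ=0.982608
  F = (M+m)·ẍ + m·l·cosθ·θ̈ − m·l·sinθ·θ̇² = 10.730562 + -2.398891 − -0.019733 = 8.351404
step 2→3:
  ẍ = (ẋ'−ẋ)/dt = (0.180630848−0.129424768)/0.035439 = 1.444908
  θ̈ = (θ̇'−θ̇)/dt = (-1.547374051−-1.413247495)/0.035439 = -3.784716
  sinθ=-0.214840, cosθ=0.976649
  F = (M+m)·ẍ + m·l·cosθ·θ̈ − m·l·sinθ·θ̇² = 1.151482 + -0.557378 − -0.064704 = 0.658807
step 3→4:
  ẍ = (ẋ'−ẋ)/dt = (0.501731206−0.180630848)/0.035439 = 9.060649
  θ̈ = (θ̇'−θ̇)/dt = (-1.979061514−-1.547374051)/0.035439 = -12.181141
  sinθ=-0.263465, cosθ=0.964669
  F = (M+m)·ẍ + m·l·cosθ·θ̈ − m·l·sinθ·θ̇² = 7.220649 + -1.771921 − -0.095124 = 5.543852
step 4→5:
  ẍ = (ẋ'−ẋ)/dt = (0.567277345−0.501731206)/0.035439 = 1.849548
  θ̈ = (θ̇'−θ̇)/dt = (-2.164092573−-1.979061514)/0.035439 = -5.221114
  sinθ=-0.315942, cosθ=0.948779
  F = (M+m)·ẍ + m·l·cosθ·θ̈ − m·l·sinθ·θ̇² = 1.473949 + -0.746975 − -0.186597 = 0.913571
step 5→6:
  ẍ = (ẋ'−ẋ)/dt = (0.223488929−0.567277345)/0.035439 = -9.700850
  θ̈ = (θ̇'−θ̇)/dt = (-1.965022113−-2.164092573)/0.035439 = 5.617271
  sinθ=-0.381654, cosθ=0.924305
  F = (M+m)·ẍ + m·l·cosθ·θ̈ − m·l·sinθ·θ̇² = -7.730840 + 0.782923 − -0.269525 = -6.678392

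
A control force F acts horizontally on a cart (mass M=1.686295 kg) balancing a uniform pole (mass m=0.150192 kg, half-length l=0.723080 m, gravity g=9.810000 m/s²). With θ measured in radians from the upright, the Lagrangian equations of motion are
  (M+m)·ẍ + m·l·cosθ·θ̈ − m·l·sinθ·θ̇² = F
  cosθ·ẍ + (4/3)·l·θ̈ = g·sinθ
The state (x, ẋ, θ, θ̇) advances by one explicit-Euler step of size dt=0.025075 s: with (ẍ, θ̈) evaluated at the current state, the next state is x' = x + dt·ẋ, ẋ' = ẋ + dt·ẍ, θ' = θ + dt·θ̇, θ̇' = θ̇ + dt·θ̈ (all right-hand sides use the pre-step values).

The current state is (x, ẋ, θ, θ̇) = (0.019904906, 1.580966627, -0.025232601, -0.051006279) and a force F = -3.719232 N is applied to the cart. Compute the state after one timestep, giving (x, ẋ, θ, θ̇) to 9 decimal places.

sinθ=-0.025229924, cosθ=0.999681675
temp = (F + m·l·θ̇²·sinθ)/(M+m) = (-3.719232 + -0.000007128)/1.836487 = -2.025192189
θ̈ = (g·sinθ − cosθ·temp)/(l·(4/3 − m·cos²θ/(M+m))) = 1.963562293
ẍ = temp − m·l·θ̈·cosθ/(M+m) = -2.141270668
Euler: x'=0.019904906+0.025075·1.580966627=0.059547644, ẋ'=1.580966627+0.025075·-2.141270668=1.527274265
       θ'=-0.025232601+0.025075·-0.051006279=-0.026511583, θ̇'=-0.051006279+0.025075·1.963562293=-0.001769954

(0.059547644, 1.527274265, -0.026511583, -0.001769954)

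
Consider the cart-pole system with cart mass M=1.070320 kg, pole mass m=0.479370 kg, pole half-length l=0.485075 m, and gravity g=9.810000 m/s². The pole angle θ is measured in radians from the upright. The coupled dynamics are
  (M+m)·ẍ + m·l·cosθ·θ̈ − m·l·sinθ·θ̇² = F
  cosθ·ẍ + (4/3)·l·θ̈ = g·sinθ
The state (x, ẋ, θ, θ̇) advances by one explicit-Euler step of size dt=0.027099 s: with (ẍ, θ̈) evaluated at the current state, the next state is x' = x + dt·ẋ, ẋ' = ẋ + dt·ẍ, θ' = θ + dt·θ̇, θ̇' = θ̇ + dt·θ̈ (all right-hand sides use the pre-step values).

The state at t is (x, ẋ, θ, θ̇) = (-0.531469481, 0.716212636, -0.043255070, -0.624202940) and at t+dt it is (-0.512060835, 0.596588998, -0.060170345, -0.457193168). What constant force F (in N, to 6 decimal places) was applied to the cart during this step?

ẍ = (ẋ'−ẋ)/dt = (0.596588998−0.716212636)/0.027099 = -4.414319
θ̈ = (θ̇'−θ̇)/dt = (-0.457193168−-0.624202940)/0.027099 = 6.162950
sinθ=-0.043242, cosθ=0.999065
F = (M+m)·ẍ + m·l·cosθ·θ̈ − m·l·sinθ·θ̇² = -6.840826 + 1.431733 − -0.003918 = -5.405176

F = -5.405176 N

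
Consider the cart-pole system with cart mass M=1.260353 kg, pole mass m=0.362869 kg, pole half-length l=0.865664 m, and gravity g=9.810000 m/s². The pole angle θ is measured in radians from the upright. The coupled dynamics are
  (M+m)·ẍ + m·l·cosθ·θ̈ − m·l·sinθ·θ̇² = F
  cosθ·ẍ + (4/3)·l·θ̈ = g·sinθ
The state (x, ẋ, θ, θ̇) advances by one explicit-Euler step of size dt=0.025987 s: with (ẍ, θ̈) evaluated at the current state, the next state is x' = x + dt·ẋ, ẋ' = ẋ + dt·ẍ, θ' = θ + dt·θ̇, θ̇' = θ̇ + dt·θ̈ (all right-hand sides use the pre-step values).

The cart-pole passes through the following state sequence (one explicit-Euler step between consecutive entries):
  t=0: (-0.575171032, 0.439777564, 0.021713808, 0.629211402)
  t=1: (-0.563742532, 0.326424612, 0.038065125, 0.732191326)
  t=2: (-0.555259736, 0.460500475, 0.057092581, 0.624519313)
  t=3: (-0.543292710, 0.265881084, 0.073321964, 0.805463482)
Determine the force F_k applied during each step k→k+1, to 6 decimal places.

step 0→1:
  ẍ = (ẋ'−ẋ)/dt = (0.326424612−0.439777564)/0.025987 = -4.361910
  θ̈ = (θ̇'−θ̇)/dt = (0.732191326−0.629211402)/0.025987 = 3.962748
  sinθ=0.021712, cosθ=0.999764
  F = (M+m)·ẍ + m·l·cosθ·θ̈ − m·l·sinθ·θ̇² = -7.080348 + 1.244495 − 0.002700 = -5.838553
step 1→2:
  ẍ = (ẋ'−ẋ)/dt = (0.460500475−0.326424612)/0.025987 = 5.159344
  θ̈ = (θ̇'−θ̇)/dt = (0.624519313−0.732191326)/0.025987 = -4.143303
  sinθ=0.038056, cosθ=0.999276
  F = (M+m)·ẍ + m·l·cosθ·θ̈ − m·l·sinθ·θ̇² = 8.374760 + -1.300562 − 0.006409 = 7.067789
step 2→3:
  ẍ = (ẋ'−ẋ)/dt = (0.265881084−0.460500475)/0.025987 = -7.489106
  θ̈ = (θ̇'−θ̇)/dt = (0.805463482−0.624519313)/0.025987 = 6.962873
  sinθ=0.057062, cosθ=0.998371
  F = (M+m)·ẍ + m·l·cosθ·θ̈ − m·l·sinθ·θ̇² = -12.156481 + 2.183632 − 0.006991 = -9.979840

F_0 = -5.838553 N
F_1 = 7.067789 N
F_2 = -9.979840 N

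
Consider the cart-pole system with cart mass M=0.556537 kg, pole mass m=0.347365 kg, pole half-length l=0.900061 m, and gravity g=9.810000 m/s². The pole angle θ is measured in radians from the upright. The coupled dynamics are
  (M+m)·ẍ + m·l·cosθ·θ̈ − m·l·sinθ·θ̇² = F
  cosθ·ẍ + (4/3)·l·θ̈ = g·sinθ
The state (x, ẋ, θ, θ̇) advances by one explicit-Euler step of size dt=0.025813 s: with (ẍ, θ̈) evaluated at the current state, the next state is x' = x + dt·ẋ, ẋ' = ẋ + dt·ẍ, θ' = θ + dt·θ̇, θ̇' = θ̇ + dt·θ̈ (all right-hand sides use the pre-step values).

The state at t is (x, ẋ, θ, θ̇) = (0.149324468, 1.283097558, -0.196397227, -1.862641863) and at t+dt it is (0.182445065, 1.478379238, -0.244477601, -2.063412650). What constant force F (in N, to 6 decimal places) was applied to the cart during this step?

F = 4.664901 N

ẍ = (ẋ'−ẋ)/dt = (1.478379238−1.283097558)/0.025813 = 7.565245
θ̈ = (θ̇'−θ̇)/dt = (-2.063412650−-1.862641863)/0.025813 = -7.777894
sinθ=-0.195137, cosθ=0.980776
F = (M+m)·ẍ + m·l·cosθ·θ̈ − m·l·sinθ·θ̇² = 6.838240 + -2.385008 − -0.211669 = 4.664901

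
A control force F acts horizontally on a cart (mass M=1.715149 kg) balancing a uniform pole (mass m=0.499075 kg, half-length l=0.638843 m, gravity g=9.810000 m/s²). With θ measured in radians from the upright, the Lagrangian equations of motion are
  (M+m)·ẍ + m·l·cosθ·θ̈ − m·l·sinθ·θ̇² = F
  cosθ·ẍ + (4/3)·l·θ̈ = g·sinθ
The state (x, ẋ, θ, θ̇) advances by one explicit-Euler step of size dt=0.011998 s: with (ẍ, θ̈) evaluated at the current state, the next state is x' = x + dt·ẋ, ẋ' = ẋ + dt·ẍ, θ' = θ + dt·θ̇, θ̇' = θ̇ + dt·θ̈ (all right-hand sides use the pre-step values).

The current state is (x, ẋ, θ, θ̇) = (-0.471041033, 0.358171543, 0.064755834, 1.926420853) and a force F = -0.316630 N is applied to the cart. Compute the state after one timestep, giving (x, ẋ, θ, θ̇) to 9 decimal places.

(-0.466743691, 0.355062532, 0.087869031, 1.939004879)

sinθ=0.064710587, cosθ=0.997904074
temp = (F + m·l·θ̇²·sinθ)/(M+m) = (-0.316630 + 0.076566295)/2.214224 = -0.108418888
θ̈ = (g·sinθ − cosθ·temp)/(l·(4/3 − m·cos²θ/(M+m))) = 1.048843606
ẍ = temp − m·l·θ̈·cosθ/(M+m) = -0.259127453
Euler: x'=-0.471041033+0.011998·0.358171543=-0.466743691, ẋ'=0.358171543+0.011998·-0.259127453=0.355062532
       θ'=0.064755834+0.011998·1.926420853=0.087869031, θ̇'=1.926420853+0.011998·1.048843606=1.939004879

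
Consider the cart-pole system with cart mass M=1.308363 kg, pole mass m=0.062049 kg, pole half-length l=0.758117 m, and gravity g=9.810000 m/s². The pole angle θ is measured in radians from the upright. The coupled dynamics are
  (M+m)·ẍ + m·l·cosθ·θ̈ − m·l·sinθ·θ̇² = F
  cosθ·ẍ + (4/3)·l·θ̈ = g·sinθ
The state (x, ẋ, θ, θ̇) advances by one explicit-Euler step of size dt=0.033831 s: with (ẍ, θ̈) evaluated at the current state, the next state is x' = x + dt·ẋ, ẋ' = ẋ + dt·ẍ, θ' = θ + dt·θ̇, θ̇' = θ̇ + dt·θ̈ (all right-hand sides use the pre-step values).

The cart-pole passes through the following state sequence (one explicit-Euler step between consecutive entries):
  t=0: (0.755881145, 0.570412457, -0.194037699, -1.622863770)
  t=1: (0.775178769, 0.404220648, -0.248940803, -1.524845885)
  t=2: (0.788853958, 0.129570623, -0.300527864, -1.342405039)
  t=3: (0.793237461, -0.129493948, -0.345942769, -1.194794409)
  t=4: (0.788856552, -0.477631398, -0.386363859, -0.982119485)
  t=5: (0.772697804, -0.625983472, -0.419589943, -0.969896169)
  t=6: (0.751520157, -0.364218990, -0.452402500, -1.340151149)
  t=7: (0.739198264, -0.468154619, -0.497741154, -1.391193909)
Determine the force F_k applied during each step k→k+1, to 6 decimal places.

F_0 = -6.574408 N
F_1 = -10.852605 N
F_2 = -10.272939 N
F_3 = -13.801241 N
F_4 = -5.976543 N
F_5 = 10.151309 N
F_6 = -4.237083 N

step 0→1:
  ẍ = (ẋ'−ẋ)/dt = (0.404220648−0.570412457)/0.033831 = -4.912412
  θ̈ = (θ̇'−θ̇)/dt = (-1.524845885−-1.622863770)/0.033831 = 2.897280
  sinθ=-0.192822, cosθ=0.981234
  F = (M+m)·ẍ + m·l·cosθ·θ̈ − m·l·sinθ·θ̇² = -6.732028 + 0.133732 − -0.023889 = -6.574408
step 1→2:
  ẍ = (ẋ'−ẋ)/dt = (0.129570623−0.404220648)/0.033831 = -8.118295
  θ̈ = (θ̇'−θ̇)/dt = (-1.342405039−-1.524845885)/0.033831 = 5.392712
  sinθ=-0.246378, cosθ=0.969174
  F = (M+m)·ẍ + m·l·cosθ·θ̈ − m·l·sinθ·θ̇² = -11.125408 + 0.245856 − -0.026948 = -10.852605
step 2→3:
  ẍ = (ẋ'−ẋ)/dt = (-0.129493948−0.129570623)/0.033831 = -7.657609
  θ̈ = (θ̇'−θ̇)/dt = (-1.194794409−-1.342405039)/0.033831 = 4.363177
  sinθ=-0.296024, cosθ=0.955180
  F = (M+m)·ẍ + m·l·cosθ·θ̈ − m·l·sinθ·θ̇² = -10.494079 + 0.196047 − -0.025094 = -10.272939
step 3→4:
  ẍ = (ẋ'−ẋ)/dt = (-0.477631398−-0.129493948)/0.033831 = -10.290487
  θ̈ = (θ̇'−θ̇)/dt = (-0.982119485−-1.194794409)/0.033831 = 6.286392
  sinθ=-0.339084, cosθ=0.940756
  F = (M+m)·ẍ + m·l·cosθ·θ̈ − m·l·sinθ·θ̇² = -14.102206 + 0.278195 − -0.022770 = -13.801241
step 4→5:
  ẍ = (ẋ'−ẋ)/dt = (-0.625983472−-0.477631398)/0.033831 = -4.385093
  θ̈ = (θ̇'−θ̇)/dt = (-0.969896169−-0.982119485)/0.033831 = 0.361305
  sinθ=-0.376823, cosθ=0.926285
  F = (M+m)·ẍ + m·l·cosθ·θ̈ − m·l·sinθ·θ̇² = -6.009384 + 0.015743 − -0.017098 = -5.976543
step 5→6:
  ẍ = (ẋ'−ẋ)/dt = (-0.364218990−-0.625983472)/0.033831 = 7.737415
  θ̈ = (θ̇'−θ̇)/dt = (-1.340151149−-0.969896169)/0.033831 = -10.944252
  sinθ=-0.407386, cosθ=0.913256
  F = (M+m)·ẍ + m·l·cosθ·θ̈ − m·l·sinθ·θ̇² = 10.603446 + -0.470164 − -0.018027 = 10.151309
step 6→7:
  ẍ = (ẋ'−ẋ)/dt = (-0.468154619−-0.364218990)/0.033831 = -3.072201
  θ̈ = (θ̇'−θ̇)/dt = (-1.391193909−-1.340151149)/0.033831 = -1.508757
  sinθ=-0.437128, cosθ=0.899399
  F = (M+m)·ẍ + m·l·cosθ·θ̈ − m·l·sinθ·θ̇² = -4.210181 + -0.063833 − -0.036931 = -4.237083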